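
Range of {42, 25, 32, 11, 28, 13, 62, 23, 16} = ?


Max = 62, Min = 11
Range = 62 - 11 = 51

Range = 51


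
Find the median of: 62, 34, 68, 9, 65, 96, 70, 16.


Sorted: 9, 16, 34, 62, 65, 68, 70, 96
n = 8 (even)
Middle values: 62 and 65
Median = (62+65)/2 = 63.5000

Median = 63.5000


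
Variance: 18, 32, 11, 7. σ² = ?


Mean = 17.0000
Squared deviations: 1.0000, 225.0000, 36.0000, 100.0000
Sum = 362.0000
Variance = 362.0000/4 = 90.5000

Variance = 90.5000


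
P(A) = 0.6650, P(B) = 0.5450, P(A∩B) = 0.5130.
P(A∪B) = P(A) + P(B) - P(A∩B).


P(A∪B) = 0.6650 + 0.5450 - 0.5130
= 1.2100 - 0.5130
= 0.6970

P(A∪B) = 0.6970


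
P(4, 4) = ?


P(4,4) = 4!/0!
= 24/1
= 24

P(4,4) = 24


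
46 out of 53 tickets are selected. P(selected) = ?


P = 46/53 = 0.8679

P = 0.8679


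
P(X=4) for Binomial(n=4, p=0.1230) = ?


C(4,4) = 1
p^4 = 0.000229
(1-p)^0 = 1.000000
P = 1 * 0.000229 * 1.000000 = 0.0002

P(X=4) = 0.0002


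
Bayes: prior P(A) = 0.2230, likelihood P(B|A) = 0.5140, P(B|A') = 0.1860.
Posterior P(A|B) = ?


P(B) = P(B|A)*P(A) + P(B|A')*P(A')
= 0.5140*0.2230 + 0.1860*0.7770
= 0.114622 + 0.144522 = 0.259144
P(A|B) = 0.114622/0.259144 = 0.4423

P(A|B) = 0.4423


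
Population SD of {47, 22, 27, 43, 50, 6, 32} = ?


Mean = 32.4286
Variance = 209.9592
SD = sqrt(209.9592) = 14.4900

SD = 14.4900


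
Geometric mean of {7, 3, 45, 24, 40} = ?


Product = 7 × 3 × 45 × 24 × 40 = 907200
GM = 907200^(1/5) = 15.5432

GM = 15.5432


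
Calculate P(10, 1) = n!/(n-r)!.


P(10,1) = 10!/9!
= 3628800/362880
= 10

P(10,1) = 10


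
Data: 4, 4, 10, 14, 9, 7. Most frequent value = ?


Frequencies: 4:2, 7:1, 9:1, 10:1, 14:1
Max frequency = 2
Mode = 4

Mode = 4


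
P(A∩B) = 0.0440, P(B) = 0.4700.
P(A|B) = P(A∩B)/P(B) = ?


P(A|B) = 0.0440/0.4700 = 0.0936

P(A|B) = 0.0936


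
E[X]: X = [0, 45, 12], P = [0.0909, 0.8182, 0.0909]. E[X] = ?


E[X] = 0*0.0909 + 45*0.8182 + 12*0.0909
= 0 + 36.8190 + 1.0908
= 37.9098

E[X] = 37.9098


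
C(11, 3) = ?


C(11,3) = 11!/(3! × 8!)
= 39916800/(6 × 40320)
= 165

C(11,3) = 165


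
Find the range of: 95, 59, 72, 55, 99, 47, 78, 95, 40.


Max = 99, Min = 40
Range = 99 - 40 = 59

Range = 59


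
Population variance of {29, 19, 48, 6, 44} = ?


Mean = 29.2000
Squared deviations: 0.0400, 104.0400, 353.4400, 538.2400, 219.0400
Sum = 1214.8000
Variance = 1214.8000/5 = 242.9600

Variance = 242.9600


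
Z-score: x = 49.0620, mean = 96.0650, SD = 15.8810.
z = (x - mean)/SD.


z = (49.0620 - 96.0650)/15.8810
= -47.0030/15.8810
= -2.9597

z = -2.9597


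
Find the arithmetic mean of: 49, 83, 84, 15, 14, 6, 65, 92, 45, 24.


Sum = 49 + 83 + 84 + 15 + 14 + 6 + 65 + 92 + 45 + 24 = 477
n = 10
Mean = 477/10 = 47.7000

Mean = 47.7000


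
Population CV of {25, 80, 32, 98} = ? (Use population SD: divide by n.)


Mean = 58.7500
SD = 31.0111
CV = (31.0111/58.7500)*100 = 52.7848%

CV = 52.7848%


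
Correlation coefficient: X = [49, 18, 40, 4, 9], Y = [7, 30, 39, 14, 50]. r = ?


Mean X = 24.0000, Mean Y = 28.0000
SD X = 17.561321, SD Y = 15.786070
Cov = -82.200000
r = -82.200000/(17.561321*15.786070) = -0.2965

r = -0.2965


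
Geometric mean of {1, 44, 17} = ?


Product = 1 × 44 × 17 = 748
GM = 748^(1/3) = 9.0775

GM = 9.0775


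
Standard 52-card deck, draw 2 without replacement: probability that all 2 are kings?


P(all kings) = (4/52) × (3/51)
= 0.0045

P = 0.0045


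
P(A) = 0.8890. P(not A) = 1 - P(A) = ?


P(not A) = 1 - 0.8890 = 0.1110

P(not A) = 0.1110


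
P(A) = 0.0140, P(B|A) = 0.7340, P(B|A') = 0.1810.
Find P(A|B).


P(B) = P(B|A)*P(A) + P(B|A')*P(A')
= 0.7340*0.0140 + 0.1810*0.9860
= 0.010276 + 0.178466 = 0.188742
P(A|B) = 0.010276/0.188742 = 0.0544

P(A|B) = 0.0544


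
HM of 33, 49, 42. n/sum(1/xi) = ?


Sum of reciprocals = 1/33 + 1/49 + 1/42 = 0.074521
HM = 3/0.074521 = 40.2573

HM = 40.2573


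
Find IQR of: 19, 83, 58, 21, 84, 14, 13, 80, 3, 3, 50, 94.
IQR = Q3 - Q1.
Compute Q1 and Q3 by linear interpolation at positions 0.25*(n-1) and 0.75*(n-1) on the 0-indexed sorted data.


Sorted: 3, 3, 13, 14, 19, 21, 50, 58, 80, 83, 84, 94
Q1 (25th %ile) = 13.7500
Q3 (75th %ile) = 80.7500
IQR = 80.7500 - 13.7500 = 67.0000

IQR = 67.0000


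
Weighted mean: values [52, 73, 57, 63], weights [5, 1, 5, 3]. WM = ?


Numerator = 52*5 + 73*1 + 57*5 + 63*3 = 807
Denominator = 5 + 1 + 5 + 3 = 14
WM = 807/14 = 57.6429

WM = 57.6429


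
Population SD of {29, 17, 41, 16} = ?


Mean = 25.7500
Variance = 103.6875
SD = sqrt(103.6875) = 10.1827

SD = 10.1827


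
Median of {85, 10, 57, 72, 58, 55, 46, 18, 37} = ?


Sorted: 10, 18, 37, 46, 55, 57, 58, 72, 85
n = 9 (odd)
Middle value = 55

Median = 55


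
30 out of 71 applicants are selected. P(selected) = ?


P = 30/71 = 0.4225

P = 0.4225


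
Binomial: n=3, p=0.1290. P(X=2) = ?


C(3,2) = 3
p^2 = 0.016641
(1-p)^1 = 0.871000
P = 3 * 0.016641 * 0.871000 = 0.0435

P(X=2) = 0.0435


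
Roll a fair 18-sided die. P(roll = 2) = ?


Favorable outcomes (roll = 2): 1
Total outcomes = 18
P = 1/18 = 0.0556

P = 0.0556


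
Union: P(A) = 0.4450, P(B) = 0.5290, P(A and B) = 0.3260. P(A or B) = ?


P(A∪B) = 0.4450 + 0.5290 - 0.3260
= 0.9740 - 0.3260
= 0.6480

P(A∪B) = 0.6480


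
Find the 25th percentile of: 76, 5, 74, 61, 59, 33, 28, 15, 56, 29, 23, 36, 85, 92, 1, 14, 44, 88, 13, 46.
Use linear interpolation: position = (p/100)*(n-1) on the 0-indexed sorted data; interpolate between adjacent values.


Sorted: 1, 5, 13, 14, 15, 23, 28, 29, 33, 36, 44, 46, 56, 59, 61, 74, 76, 85, 88, 92
n = 20
Index = 25/100 * 19 = 4.7500
Lower = data[4] = 15, Upper = data[5] = 23
P25 = 15 + 0.7500*(8) = 21.0000

P25 = 21.0000


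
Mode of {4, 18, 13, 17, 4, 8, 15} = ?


Frequencies: 4:2, 8:1, 13:1, 15:1, 17:1, 18:1
Max frequency = 2
Mode = 4

Mode = 4


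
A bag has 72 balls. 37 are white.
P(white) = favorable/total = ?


P = 37/72 = 0.5139

P = 0.5139


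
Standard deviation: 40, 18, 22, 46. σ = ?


Mean = 31.5000
Variance = 138.7500
SD = sqrt(138.7500) = 11.7792

SD = 11.7792


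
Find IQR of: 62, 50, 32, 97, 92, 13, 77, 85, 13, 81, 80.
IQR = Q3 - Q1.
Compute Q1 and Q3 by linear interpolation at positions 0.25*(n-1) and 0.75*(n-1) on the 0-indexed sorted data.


Sorted: 13, 13, 32, 50, 62, 77, 80, 81, 85, 92, 97
Q1 (25th %ile) = 41.0000
Q3 (75th %ile) = 83.0000
IQR = 83.0000 - 41.0000 = 42.0000

IQR = 42.0000


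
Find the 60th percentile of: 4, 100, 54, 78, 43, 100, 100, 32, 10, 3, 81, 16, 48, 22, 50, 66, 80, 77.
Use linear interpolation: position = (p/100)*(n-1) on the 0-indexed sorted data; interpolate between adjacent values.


Sorted: 3, 4, 10, 16, 22, 32, 43, 48, 50, 54, 66, 77, 78, 80, 81, 100, 100, 100
n = 18
Index = 60/100 * 17 = 10.2000
Lower = data[10] = 66, Upper = data[11] = 77
P60 = 66 + 0.2000*(11) = 68.2000

P60 = 68.2000


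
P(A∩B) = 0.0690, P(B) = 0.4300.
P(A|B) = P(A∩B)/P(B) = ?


P(A|B) = 0.0690/0.4300 = 0.1605

P(A|B) = 0.1605


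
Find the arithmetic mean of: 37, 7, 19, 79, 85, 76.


Sum = 37 + 7 + 19 + 79 + 85 + 76 = 303
n = 6
Mean = 303/6 = 50.5000

Mean = 50.5000


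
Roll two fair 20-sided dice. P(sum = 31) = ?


Total outcomes = 20×20 = 400
Favorable (sum = 31): 10
P = 10/400 = 0.0250

P = 0.0250


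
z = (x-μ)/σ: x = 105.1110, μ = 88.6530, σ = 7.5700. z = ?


z = (105.1110 - 88.6530)/7.5700
= 16.4580/7.5700
= 2.1741

z = 2.1741


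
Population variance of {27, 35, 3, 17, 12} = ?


Mean = 18.8000
Squared deviations: 67.2400, 262.4400, 249.6400, 3.2400, 46.2400
Sum = 628.8000
Variance = 628.8000/5 = 125.7600

Variance = 125.7600


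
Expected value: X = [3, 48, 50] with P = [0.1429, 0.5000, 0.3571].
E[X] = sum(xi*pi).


E[X] = 3*0.1429 + 48*0.5000 + 50*0.3571
= 0.4287 + 24.0000 + 17.8550
= 42.2837

E[X] = 42.2837


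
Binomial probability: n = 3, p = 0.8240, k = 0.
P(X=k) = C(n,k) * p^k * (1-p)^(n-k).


C(3,0) = 1
p^0 = 1.000000
(1-p)^3 = 0.005452
P = 1 * 1.000000 * 0.005452 = 0.0055

P(X=0) = 0.0055


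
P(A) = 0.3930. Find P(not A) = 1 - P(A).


P(not A) = 1 - 0.3930 = 0.6070

P(not A) = 0.6070


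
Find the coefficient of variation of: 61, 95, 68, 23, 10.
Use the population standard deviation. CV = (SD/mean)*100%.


Mean = 51.4000
SD = 30.9490
CV = (30.9490/51.4000)*100 = 60.2120%

CV = 60.2120%


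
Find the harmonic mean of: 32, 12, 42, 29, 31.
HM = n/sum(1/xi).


Sum of reciprocals = 1/32 + 1/12 + 1/42 + 1/29 + 1/31 = 0.205134
HM = 5/0.205134 = 24.3743

HM = 24.3743


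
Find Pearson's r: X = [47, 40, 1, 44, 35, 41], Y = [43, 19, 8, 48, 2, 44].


Mean X = 34.6667, Mean Y = 27.3333
SD X = 15.499104, SD Y = 18.417986
Cov = 181.611111
r = 181.611111/(15.499104*18.417986) = 0.6362

r = 0.6362


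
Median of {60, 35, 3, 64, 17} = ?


Sorted: 3, 17, 35, 60, 64
n = 5 (odd)
Middle value = 35

Median = 35


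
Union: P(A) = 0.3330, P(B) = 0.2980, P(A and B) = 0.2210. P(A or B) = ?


P(A∪B) = 0.3330 + 0.2980 - 0.2210
= 0.6310 - 0.2210
= 0.4100

P(A∪B) = 0.4100


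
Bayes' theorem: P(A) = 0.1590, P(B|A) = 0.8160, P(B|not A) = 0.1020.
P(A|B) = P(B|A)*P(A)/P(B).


P(B) = P(B|A)*P(A) + P(B|A')*P(A')
= 0.8160*0.1590 + 0.1020*0.8410
= 0.129744 + 0.085782 = 0.215526
P(A|B) = 0.129744/0.215526 = 0.6020

P(A|B) = 0.6020


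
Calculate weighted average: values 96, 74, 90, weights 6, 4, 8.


Numerator = 96*6 + 74*4 + 90*8 = 1592
Denominator = 6 + 4 + 8 = 18
WM = 1592/18 = 88.4444

WM = 88.4444


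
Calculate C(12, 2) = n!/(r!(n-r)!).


C(12,2) = 12!/(2! × 10!)
= 479001600/(2 × 3628800)
= 66

C(12,2) = 66


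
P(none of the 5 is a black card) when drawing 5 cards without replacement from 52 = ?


P(no black cards) = (26/52) × (25/51) × (24/50) × (23/49) × (22/48)
= 0.0253

P = 0.0253


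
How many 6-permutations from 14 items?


P(14,6) = 14!/8!
= 87178291200/40320
= 2162160

P(14,6) = 2162160


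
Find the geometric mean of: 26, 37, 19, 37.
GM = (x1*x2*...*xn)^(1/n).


Product = 26 × 37 × 19 × 37 = 676286
GM = 676286^(1/4) = 28.6769

GM = 28.6769


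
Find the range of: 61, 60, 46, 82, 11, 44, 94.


Max = 94, Min = 11
Range = 94 - 11 = 83

Range = 83


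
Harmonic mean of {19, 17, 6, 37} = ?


Sum of reciprocals = 1/19 + 1/17 + 1/6 + 1/37 = 0.305149
HM = 4/0.305149 = 13.1084

HM = 13.1084


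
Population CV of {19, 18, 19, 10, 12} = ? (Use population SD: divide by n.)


Mean = 15.6000
SD = 3.8262
CV = (3.8262/15.6000)*100 = 24.5271%

CV = 24.5271%


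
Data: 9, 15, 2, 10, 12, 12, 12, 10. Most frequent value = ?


Frequencies: 2:1, 9:1, 10:2, 12:3, 15:1
Max frequency = 3
Mode = 12

Mode = 12


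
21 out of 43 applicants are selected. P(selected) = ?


P = 21/43 = 0.4884

P = 0.4884


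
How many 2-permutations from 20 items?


P(20,2) = 20!/18!
= 2432902008176640000/6402373705728000
= 380

P(20,2) = 380


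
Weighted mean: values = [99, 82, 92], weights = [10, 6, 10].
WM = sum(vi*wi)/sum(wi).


Numerator = 99*10 + 82*6 + 92*10 = 2402
Denominator = 10 + 6 + 10 = 26
WM = 2402/26 = 92.3846

WM = 92.3846


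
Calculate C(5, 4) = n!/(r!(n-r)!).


C(5,4) = 5!/(4! × 1!)
= 120/(24 × 1)
= 5

C(5,4) = 5


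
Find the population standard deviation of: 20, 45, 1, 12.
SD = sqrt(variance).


Mean = 19.5000
Variance = 262.2500
SD = sqrt(262.2500) = 16.1941

SD = 16.1941


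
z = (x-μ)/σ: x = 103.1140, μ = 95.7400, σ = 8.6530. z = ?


z = (103.1140 - 95.7400)/8.6530
= 7.3740/8.6530
= 0.8522

z = 0.8522


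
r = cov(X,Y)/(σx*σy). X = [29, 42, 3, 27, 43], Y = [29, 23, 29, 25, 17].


Mean X = 28.8000, Mean Y = 24.6000
SD X = 14.455449, SD Y = 4.454211
Cov = -48.480000
r = -48.480000/(14.455449*4.454211) = -0.7529

r = -0.7529


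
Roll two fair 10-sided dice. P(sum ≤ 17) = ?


Total outcomes = 10×10 = 100
Favorable (sum ≤ 17): 94
P = 94/100 = 0.9400

P = 0.9400


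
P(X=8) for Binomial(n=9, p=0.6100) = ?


C(9,8) = 9
p^8 = 0.019171
(1-p)^1 = 0.390000
P = 9 * 0.019171 * 0.390000 = 0.0673

P(X=8) = 0.0673


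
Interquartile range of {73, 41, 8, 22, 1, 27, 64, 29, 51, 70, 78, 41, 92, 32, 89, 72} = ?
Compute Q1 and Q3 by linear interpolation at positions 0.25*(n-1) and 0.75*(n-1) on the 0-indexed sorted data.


Sorted: 1, 8, 22, 27, 29, 32, 41, 41, 51, 64, 70, 72, 73, 78, 89, 92
Q1 (25th %ile) = 28.5000
Q3 (75th %ile) = 72.2500
IQR = 72.2500 - 28.5000 = 43.7500

IQR = 43.7500


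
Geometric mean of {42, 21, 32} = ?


Product = 42 × 21 × 32 = 28224
GM = 28224^(1/3) = 30.4467

GM = 30.4467


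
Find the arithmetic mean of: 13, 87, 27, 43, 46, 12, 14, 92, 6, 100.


Sum = 13 + 87 + 27 + 43 + 46 + 12 + 14 + 92 + 6 + 100 = 440
n = 10
Mean = 440/10 = 44.0000

Mean = 44.0000


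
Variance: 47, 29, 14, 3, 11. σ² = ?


Mean = 20.8000
Squared deviations: 686.4400, 67.2400, 46.2400, 316.8400, 96.0400
Sum = 1212.8000
Variance = 1212.8000/5 = 242.5600

Variance = 242.5600


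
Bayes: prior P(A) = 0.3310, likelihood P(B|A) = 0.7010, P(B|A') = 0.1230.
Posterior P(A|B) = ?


P(B) = P(B|A)*P(A) + P(B|A')*P(A')
= 0.7010*0.3310 + 0.1230*0.6690
= 0.232031 + 0.082287 = 0.314318
P(A|B) = 0.232031/0.314318 = 0.7382

P(A|B) = 0.7382


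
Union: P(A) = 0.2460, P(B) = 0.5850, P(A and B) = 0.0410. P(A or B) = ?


P(A∪B) = 0.2460 + 0.5850 - 0.0410
= 0.8310 - 0.0410
= 0.7900

P(A∪B) = 0.7900


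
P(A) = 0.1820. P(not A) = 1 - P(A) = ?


P(not A) = 1 - 0.1820 = 0.8180

P(not A) = 0.8180


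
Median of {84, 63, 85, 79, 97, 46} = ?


Sorted: 46, 63, 79, 84, 85, 97
n = 6 (even)
Middle values: 79 and 84
Median = (79+84)/2 = 81.5000

Median = 81.5000


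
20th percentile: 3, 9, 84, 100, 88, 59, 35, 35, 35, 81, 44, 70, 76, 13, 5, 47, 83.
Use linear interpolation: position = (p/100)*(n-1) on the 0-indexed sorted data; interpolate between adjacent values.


Sorted: 3, 5, 9, 13, 35, 35, 35, 44, 47, 59, 70, 76, 81, 83, 84, 88, 100
n = 17
Index = 20/100 * 16 = 3.2000
Lower = data[3] = 13, Upper = data[4] = 35
P20 = 13 + 0.2000*(22) = 17.4000

P20 = 17.4000


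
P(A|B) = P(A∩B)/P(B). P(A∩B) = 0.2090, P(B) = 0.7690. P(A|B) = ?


P(A|B) = 0.2090/0.7690 = 0.2718

P(A|B) = 0.2718


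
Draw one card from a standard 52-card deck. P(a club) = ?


13 clubs in 52 cards
P = 13/52 = 0.2500

P = 0.2500


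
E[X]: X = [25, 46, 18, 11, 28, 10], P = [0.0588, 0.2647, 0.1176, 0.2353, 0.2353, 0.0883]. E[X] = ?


E[X] = 25*0.0588 + 46*0.2647 + 18*0.1176 + 11*0.2353 + 28*0.2353 + 10*0.0883
= 1.4700 + 12.1762 + 2.1168 + 2.5883 + 6.5884 + 0.8830
= 25.8227

E[X] = 25.8227


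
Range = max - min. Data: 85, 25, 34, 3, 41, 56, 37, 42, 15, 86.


Max = 86, Min = 3
Range = 86 - 3 = 83

Range = 83


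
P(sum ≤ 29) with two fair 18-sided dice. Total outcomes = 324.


Total outcomes = 18×18 = 324
Favorable (sum ≤ 29): 296
P = 296/324 = 0.9136

P = 0.9136


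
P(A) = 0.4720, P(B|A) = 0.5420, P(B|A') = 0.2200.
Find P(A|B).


P(B) = P(B|A)*P(A) + P(B|A')*P(A')
= 0.5420*0.4720 + 0.2200*0.5280
= 0.255824 + 0.116160 = 0.371984
P(A|B) = 0.255824/0.371984 = 0.6877

P(A|B) = 0.6877


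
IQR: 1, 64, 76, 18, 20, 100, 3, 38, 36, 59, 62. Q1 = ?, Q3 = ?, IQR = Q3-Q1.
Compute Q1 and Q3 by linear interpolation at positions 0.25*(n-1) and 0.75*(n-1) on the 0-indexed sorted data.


Sorted: 1, 3, 18, 20, 36, 38, 59, 62, 64, 76, 100
Q1 (25th %ile) = 19.0000
Q3 (75th %ile) = 63.0000
IQR = 63.0000 - 19.0000 = 44.0000

IQR = 44.0000


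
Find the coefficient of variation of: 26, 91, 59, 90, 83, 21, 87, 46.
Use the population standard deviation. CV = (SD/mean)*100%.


Mean = 62.8750
SD = 27.2187
CV = (27.2187/62.8750)*100 = 43.2902%

CV = 43.2902%


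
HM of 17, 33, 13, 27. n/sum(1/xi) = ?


Sum of reciprocals = 1/17 + 1/33 + 1/13 + 1/27 = 0.203087
HM = 4/0.203087 = 19.6960

HM = 19.6960


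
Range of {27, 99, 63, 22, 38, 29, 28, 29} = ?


Max = 99, Min = 22
Range = 99 - 22 = 77

Range = 77


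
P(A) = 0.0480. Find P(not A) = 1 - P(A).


P(not A) = 1 - 0.0480 = 0.9520

P(not A) = 0.9520


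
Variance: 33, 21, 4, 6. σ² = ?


Mean = 16.0000
Squared deviations: 289.0000, 25.0000, 144.0000, 100.0000
Sum = 558.0000
Variance = 558.0000/4 = 139.5000

Variance = 139.5000


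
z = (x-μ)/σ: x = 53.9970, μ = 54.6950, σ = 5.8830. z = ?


z = (53.9970 - 54.6950)/5.8830
= -0.6980/5.8830
= -0.1186

z = -0.1186


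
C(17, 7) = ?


C(17,7) = 17!/(7! × 10!)
= 355687428096000/(5040 × 3628800)
= 19448

C(17,7) = 19448


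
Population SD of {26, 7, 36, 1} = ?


Mean = 17.5000
Variance = 199.2500
SD = sqrt(199.2500) = 14.1156

SD = 14.1156


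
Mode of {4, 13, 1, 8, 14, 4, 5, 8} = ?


Frequencies: 1:1, 4:2, 5:1, 8:2, 13:1, 14:1
Max frequency = 2
Mode = 4, 8

Mode = 4, 8


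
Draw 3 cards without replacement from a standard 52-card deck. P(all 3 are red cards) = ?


P(all red cards) = (26/52) × (25/51) × (24/50)
= 0.1176

P = 0.1176


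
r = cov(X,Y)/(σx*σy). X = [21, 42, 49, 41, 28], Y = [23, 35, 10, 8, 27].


Mean X = 36.2000, Mean Y = 20.6000
SD X = 10.186265, SD Y = 10.248902
Cov = -40.320000
r = -40.320000/(10.186265*10.248902) = -0.3862

r = -0.3862


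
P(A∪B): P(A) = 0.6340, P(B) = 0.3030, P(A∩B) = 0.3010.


P(A∪B) = 0.6340 + 0.3030 - 0.3010
= 0.9370 - 0.3010
= 0.6360

P(A∪B) = 0.6360


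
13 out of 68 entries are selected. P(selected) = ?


P = 13/68 = 0.1912

P = 0.1912


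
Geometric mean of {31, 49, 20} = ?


Product = 31 × 49 × 20 = 30380
GM = 30380^(1/3) = 31.2030

GM = 31.2030


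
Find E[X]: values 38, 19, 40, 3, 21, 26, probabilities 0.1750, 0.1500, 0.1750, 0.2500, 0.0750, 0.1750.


E[X] = 38*0.1750 + 19*0.1500 + 40*0.1750 + 3*0.2500 + 21*0.0750 + 26*0.1750
= 6.6500 + 2.8500 + 7.0000 + 0.7500 + 1.5750 + 4.5500
= 23.3750

E[X] = 23.3750


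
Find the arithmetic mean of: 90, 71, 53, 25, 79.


Sum = 90 + 71 + 53 + 25 + 79 = 318
n = 5
Mean = 318/5 = 63.6000

Mean = 63.6000


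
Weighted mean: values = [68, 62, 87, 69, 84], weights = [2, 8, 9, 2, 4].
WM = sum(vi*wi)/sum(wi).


Numerator = 68*2 + 62*8 + 87*9 + 69*2 + 84*4 = 1889
Denominator = 2 + 8 + 9 + 2 + 4 = 25
WM = 1889/25 = 75.5600

WM = 75.5600


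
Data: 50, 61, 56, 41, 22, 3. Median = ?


Sorted: 3, 22, 41, 50, 56, 61
n = 6 (even)
Middle values: 41 and 50
Median = (41+50)/2 = 45.5000

Median = 45.5000


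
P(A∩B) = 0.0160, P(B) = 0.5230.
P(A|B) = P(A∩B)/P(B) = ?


P(A|B) = 0.0160/0.5230 = 0.0306

P(A|B) = 0.0306


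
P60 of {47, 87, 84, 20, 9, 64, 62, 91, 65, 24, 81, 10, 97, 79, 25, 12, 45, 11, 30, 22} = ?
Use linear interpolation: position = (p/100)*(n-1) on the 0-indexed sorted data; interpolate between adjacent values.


Sorted: 9, 10, 11, 12, 20, 22, 24, 25, 30, 45, 47, 62, 64, 65, 79, 81, 84, 87, 91, 97
n = 20
Index = 60/100 * 19 = 11.4000
Lower = data[11] = 62, Upper = data[12] = 64
P60 = 62 + 0.4000*(2) = 62.8000

P60 = 62.8000


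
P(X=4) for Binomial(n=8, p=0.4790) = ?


C(8,4) = 70
p^4 = 0.052643
(1-p)^4 = 0.073680
P = 70 * 0.052643 * 0.073680 = 0.2715

P(X=4) = 0.2715


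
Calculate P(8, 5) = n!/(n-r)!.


P(8,5) = 8!/3!
= 40320/6
= 6720

P(8,5) = 6720


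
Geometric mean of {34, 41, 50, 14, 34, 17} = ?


Product = 34 × 41 × 50 × 14 × 34 × 17 = 564012400
GM = 564012400^(1/6) = 28.7441

GM = 28.7441


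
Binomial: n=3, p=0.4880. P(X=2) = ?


C(3,2) = 3
p^2 = 0.238144
(1-p)^1 = 0.512000
P = 3 * 0.238144 * 0.512000 = 0.3658

P(X=2) = 0.3658


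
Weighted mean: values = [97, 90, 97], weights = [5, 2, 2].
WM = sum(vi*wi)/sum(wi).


Numerator = 97*5 + 90*2 + 97*2 = 859
Denominator = 5 + 2 + 2 = 9
WM = 859/9 = 95.4444

WM = 95.4444


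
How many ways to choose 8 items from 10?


C(10,8) = 10!/(8! × 2!)
= 3628800/(40320 × 2)
= 45

C(10,8) = 45


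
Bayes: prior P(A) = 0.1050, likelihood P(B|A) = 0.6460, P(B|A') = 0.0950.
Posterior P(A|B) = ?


P(B) = P(B|A)*P(A) + P(B|A')*P(A')
= 0.6460*0.1050 + 0.0950*0.8950
= 0.067830 + 0.085025 = 0.152855
P(A|B) = 0.067830/0.152855 = 0.4438

P(A|B) = 0.4438


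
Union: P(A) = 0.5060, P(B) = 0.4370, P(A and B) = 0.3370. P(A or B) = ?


P(A∪B) = 0.5060 + 0.4370 - 0.3370
= 0.9430 - 0.3370
= 0.6060

P(A∪B) = 0.6060


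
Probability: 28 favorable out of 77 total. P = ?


P = 28/77 = 0.3636

P = 0.3636


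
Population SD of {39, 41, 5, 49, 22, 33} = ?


Mean = 31.5000
Variance = 207.9167
SD = sqrt(207.9167) = 14.4193

SD = 14.4193


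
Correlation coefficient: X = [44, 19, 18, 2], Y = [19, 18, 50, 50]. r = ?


Mean X = 20.7500, Mean Y = 34.2500
SD X = 15.022899, SD Y = 15.753968
Cov = -166.187500
r = -166.187500/(15.022899*15.753968) = -0.7022

r = -0.7022


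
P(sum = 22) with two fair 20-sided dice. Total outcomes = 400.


Total outcomes = 20×20 = 400
Favorable (sum = 22): 19
P = 19/400 = 0.0475

P = 0.0475


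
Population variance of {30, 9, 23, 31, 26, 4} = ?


Mean = 20.5000
Squared deviations: 90.2500, 132.2500, 6.2500, 110.2500, 30.2500, 272.2500
Sum = 641.5000
Variance = 641.5000/6 = 106.9167

Variance = 106.9167


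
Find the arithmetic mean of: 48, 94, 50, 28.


Sum = 48 + 94 + 50 + 28 = 220
n = 4
Mean = 220/4 = 55.0000

Mean = 55.0000


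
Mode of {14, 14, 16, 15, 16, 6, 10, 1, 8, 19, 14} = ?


Frequencies: 1:1, 6:1, 8:1, 10:1, 14:3, 15:1, 16:2, 19:1
Max frequency = 3
Mode = 14

Mode = 14


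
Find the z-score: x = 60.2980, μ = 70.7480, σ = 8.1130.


z = (60.2980 - 70.7480)/8.1130
= -10.4500/8.1130
= -1.2881

z = -1.2881


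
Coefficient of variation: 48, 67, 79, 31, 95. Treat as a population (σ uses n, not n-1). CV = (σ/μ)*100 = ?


Mean = 64.0000
SD = 22.5389
CV = (22.5389/64.0000)*100 = 35.2170%

CV = 35.2170%


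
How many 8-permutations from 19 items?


P(19,8) = 19!/11!
= 121645100408832000/39916800
= 3047466240

P(19,8) = 3047466240


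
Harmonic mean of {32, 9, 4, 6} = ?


Sum of reciprocals = 1/32 + 1/9 + 1/4 + 1/6 = 0.559028
HM = 4/0.559028 = 7.1553

HM = 7.1553


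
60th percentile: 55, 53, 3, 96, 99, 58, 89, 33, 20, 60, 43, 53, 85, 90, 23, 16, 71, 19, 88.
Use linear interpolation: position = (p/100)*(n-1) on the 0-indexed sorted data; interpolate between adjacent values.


Sorted: 3, 16, 19, 20, 23, 33, 43, 53, 53, 55, 58, 60, 71, 85, 88, 89, 90, 96, 99
n = 19
Index = 60/100 * 18 = 10.8000
Lower = data[10] = 58, Upper = data[11] = 60
P60 = 58 + 0.8000*(2) = 59.6000

P60 = 59.6000


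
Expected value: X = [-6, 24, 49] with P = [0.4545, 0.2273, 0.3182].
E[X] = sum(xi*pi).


E[X] = -6*0.4545 + 24*0.2273 + 49*0.3182
= -2.7270 + 5.4552 + 15.5918
= 18.3200

E[X] = 18.3200


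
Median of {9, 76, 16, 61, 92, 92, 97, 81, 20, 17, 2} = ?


Sorted: 2, 9, 16, 17, 20, 61, 76, 81, 92, 92, 97
n = 11 (odd)
Middle value = 61

Median = 61


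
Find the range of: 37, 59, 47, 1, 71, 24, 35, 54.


Max = 71, Min = 1
Range = 71 - 1 = 70

Range = 70


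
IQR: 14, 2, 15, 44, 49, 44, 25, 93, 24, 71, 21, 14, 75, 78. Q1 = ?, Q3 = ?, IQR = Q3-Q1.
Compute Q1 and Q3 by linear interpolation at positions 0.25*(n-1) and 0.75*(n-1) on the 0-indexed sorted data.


Sorted: 2, 14, 14, 15, 21, 24, 25, 44, 44, 49, 71, 75, 78, 93
Q1 (25th %ile) = 16.5000
Q3 (75th %ile) = 65.5000
IQR = 65.5000 - 16.5000 = 49.0000

IQR = 49.0000


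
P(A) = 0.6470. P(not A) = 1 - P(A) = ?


P(not A) = 1 - 0.6470 = 0.3530

P(not A) = 0.3530


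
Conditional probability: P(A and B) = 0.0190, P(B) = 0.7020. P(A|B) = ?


P(A|B) = 0.0190/0.7020 = 0.0271

P(A|B) = 0.0271


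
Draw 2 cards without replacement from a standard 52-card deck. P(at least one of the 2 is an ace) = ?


P(at least one) = 1 - P(none)
P(none) = (48/52) × (47/51) = 0.850679
P(at least one) = 1 - 0.850679 = 0.1493

P = 0.1493


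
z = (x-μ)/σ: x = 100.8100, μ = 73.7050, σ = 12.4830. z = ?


z = (100.8100 - 73.7050)/12.4830
= 27.1050/12.4830
= 2.1714

z = 2.1714


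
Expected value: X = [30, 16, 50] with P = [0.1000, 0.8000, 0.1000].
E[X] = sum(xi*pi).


E[X] = 30*0.1000 + 16*0.8000 + 50*0.1000
= 3.0000 + 12.8000 + 5.0000
= 20.8000

E[X] = 20.8000


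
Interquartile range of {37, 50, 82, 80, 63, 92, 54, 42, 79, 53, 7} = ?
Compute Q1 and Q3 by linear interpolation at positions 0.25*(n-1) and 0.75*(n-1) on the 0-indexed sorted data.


Sorted: 7, 37, 42, 50, 53, 54, 63, 79, 80, 82, 92
Q1 (25th %ile) = 46.0000
Q3 (75th %ile) = 79.5000
IQR = 79.5000 - 46.0000 = 33.5000

IQR = 33.5000


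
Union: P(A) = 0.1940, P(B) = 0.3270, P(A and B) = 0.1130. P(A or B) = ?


P(A∪B) = 0.1940 + 0.3270 - 0.1130
= 0.5210 - 0.1130
= 0.4080

P(A∪B) = 0.4080


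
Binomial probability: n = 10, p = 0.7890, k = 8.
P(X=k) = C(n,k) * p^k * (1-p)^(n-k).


C(10,8) = 45
p^8 = 0.150181
(1-p)^2 = 0.044521
P = 45 * 0.150181 * 0.044521 = 0.3009

P(X=8) = 0.3009


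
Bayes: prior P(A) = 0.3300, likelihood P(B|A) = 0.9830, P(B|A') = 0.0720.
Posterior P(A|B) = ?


P(B) = P(B|A)*P(A) + P(B|A')*P(A')
= 0.9830*0.3300 + 0.0720*0.6700
= 0.324390 + 0.048240 = 0.372630
P(A|B) = 0.324390/0.372630 = 0.8705

P(A|B) = 0.8705


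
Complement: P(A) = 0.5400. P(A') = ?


P(not A) = 1 - 0.5400 = 0.4600

P(not A) = 0.4600


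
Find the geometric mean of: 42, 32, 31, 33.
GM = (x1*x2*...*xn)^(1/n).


Product = 42 × 32 × 31 × 33 = 1374912
GM = 1374912^(1/4) = 34.2428

GM = 34.2428


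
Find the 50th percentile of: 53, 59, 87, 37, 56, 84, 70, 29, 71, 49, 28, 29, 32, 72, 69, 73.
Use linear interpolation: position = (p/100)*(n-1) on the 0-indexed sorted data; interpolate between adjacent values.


Sorted: 28, 29, 29, 32, 37, 49, 53, 56, 59, 69, 70, 71, 72, 73, 84, 87
n = 16
Index = 50/100 * 15 = 7.5000
Lower = data[7] = 56, Upper = data[8] = 59
P50 = 56 + 0.5000*(3) = 57.5000

P50 = 57.5000


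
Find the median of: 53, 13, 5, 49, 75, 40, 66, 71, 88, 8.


Sorted: 5, 8, 13, 40, 49, 53, 66, 71, 75, 88
n = 10 (even)
Middle values: 49 and 53
Median = (49+53)/2 = 51.0000

Median = 51.0000


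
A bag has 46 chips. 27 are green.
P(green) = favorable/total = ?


P = 27/46 = 0.5870

P = 0.5870


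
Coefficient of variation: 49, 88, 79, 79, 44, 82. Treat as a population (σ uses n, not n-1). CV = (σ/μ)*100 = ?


Mean = 70.1667
SD = 17.0628
CV = (17.0628/70.1667)*100 = 24.3175%

CV = 24.3175%


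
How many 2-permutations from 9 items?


P(9,2) = 9!/7!
= 362880/5040
= 72

P(9,2) = 72


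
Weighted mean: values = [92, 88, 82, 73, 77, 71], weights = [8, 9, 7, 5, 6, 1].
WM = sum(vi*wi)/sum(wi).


Numerator = 92*8 + 88*9 + 82*7 + 73*5 + 77*6 + 71*1 = 3000
Denominator = 8 + 9 + 7 + 5 + 6 + 1 = 36
WM = 3000/36 = 83.3333

WM = 83.3333


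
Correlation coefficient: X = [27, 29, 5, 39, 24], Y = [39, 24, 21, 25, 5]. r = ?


Mean X = 24.8000, Mean Y = 22.8000
SD X = 11.106755, SD Y = 10.851728
Cov = 24.360000
r = 24.360000/(11.106755*10.851728) = 0.2021

r = 0.2021


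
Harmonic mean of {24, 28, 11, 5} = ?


Sum of reciprocals = 1/24 + 1/28 + 1/11 + 1/5 = 0.368290
HM = 4/0.368290 = 10.8610

HM = 10.8610


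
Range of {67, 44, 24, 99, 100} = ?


Max = 100, Min = 24
Range = 100 - 24 = 76

Range = 76


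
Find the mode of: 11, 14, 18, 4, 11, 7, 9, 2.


Frequencies: 2:1, 4:1, 7:1, 9:1, 11:2, 14:1, 18:1
Max frequency = 2
Mode = 11

Mode = 11


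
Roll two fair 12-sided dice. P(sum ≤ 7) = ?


Total outcomes = 12×12 = 144
Favorable (sum ≤ 7): 21
P = 21/144 = 0.1458

P = 0.1458


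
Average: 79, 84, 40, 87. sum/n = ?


Sum = 79 + 84 + 40 + 87 = 290
n = 4
Mean = 290/4 = 72.5000

Mean = 72.5000


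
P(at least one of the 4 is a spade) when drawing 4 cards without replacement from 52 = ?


P(at least one) = 1 - P(none)
P(none) = (39/52) × (38/51) × (37/50) × (36/49) = 0.303818
P(at least one) = 1 - 0.303818 = 0.6962

P = 0.6962


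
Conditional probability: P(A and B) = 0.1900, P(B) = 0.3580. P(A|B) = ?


P(A|B) = 0.1900/0.3580 = 0.5307

P(A|B) = 0.5307


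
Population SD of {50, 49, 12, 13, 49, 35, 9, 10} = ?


Mean = 28.3750
Variance = 322.4844
SD = sqrt(322.4844) = 17.9578

SD = 17.9578


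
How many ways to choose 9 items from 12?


C(12,9) = 12!/(9! × 3!)
= 479001600/(362880 × 6)
= 220

C(12,9) = 220


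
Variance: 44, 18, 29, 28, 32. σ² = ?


Mean = 30.2000
Squared deviations: 190.4400, 148.8400, 1.4400, 4.8400, 3.2400
Sum = 348.8000
Variance = 348.8000/5 = 69.7600

Variance = 69.7600


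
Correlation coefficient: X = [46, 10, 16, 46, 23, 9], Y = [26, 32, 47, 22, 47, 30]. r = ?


Mean X = 25.0000, Mean Y = 34.0000
SD X = 15.534907, SD Y = 9.712535
Cov = -78.166667
r = -78.166667/(15.534907*9.712535) = -0.5181

r = -0.5181


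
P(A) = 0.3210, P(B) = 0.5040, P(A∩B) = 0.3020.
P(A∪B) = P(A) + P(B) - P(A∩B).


P(A∪B) = 0.3210 + 0.5040 - 0.3020
= 0.8250 - 0.3020
= 0.5230

P(A∪B) = 0.5230


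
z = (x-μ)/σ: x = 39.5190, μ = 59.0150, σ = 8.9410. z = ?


z = (39.5190 - 59.0150)/8.9410
= -19.4960/8.9410
= -2.1805

z = -2.1805


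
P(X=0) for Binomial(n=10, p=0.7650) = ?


C(10,0) = 1
p^0 = 1.000000
(1-p)^10 = 5.136634e-07
P = 1 * 1.000000 * 5.136634e-07 = 5.1366e-07

P(X=0) = 5.1366e-07


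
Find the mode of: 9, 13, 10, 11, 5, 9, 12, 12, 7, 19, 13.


Frequencies: 5:1, 7:1, 9:2, 10:1, 11:1, 12:2, 13:2, 19:1
Max frequency = 2
Mode = 9, 12, 13

Mode = 9, 12, 13


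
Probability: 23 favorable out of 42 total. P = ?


P = 23/42 = 0.5476

P = 0.5476


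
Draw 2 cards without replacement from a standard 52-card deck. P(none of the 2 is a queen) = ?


P(no queens) = (48/52) × (47/51)
= 0.8507

P = 0.8507


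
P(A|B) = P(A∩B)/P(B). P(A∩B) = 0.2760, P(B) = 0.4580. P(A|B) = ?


P(A|B) = 0.2760/0.4580 = 0.6026

P(A|B) = 0.6026


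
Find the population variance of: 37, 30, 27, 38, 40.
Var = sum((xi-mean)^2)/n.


Mean = 34.4000
Squared deviations: 6.7600, 19.3600, 54.7600, 12.9600, 31.3600
Sum = 125.2000
Variance = 125.2000/5 = 25.0400

Variance = 25.0400


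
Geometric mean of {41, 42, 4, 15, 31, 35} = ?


Product = 41 × 42 × 4 × 15 × 31 × 35 = 112102200
GM = 112102200^(1/6) = 21.9585

GM = 21.9585


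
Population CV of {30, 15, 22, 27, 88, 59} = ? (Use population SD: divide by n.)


Mean = 40.1667
SD = 25.4389
CV = (25.4389/40.1667)*100 = 63.3334%

CV = 63.3334%


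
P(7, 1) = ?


P(7,1) = 7!/6!
= 5040/720
= 7

P(7,1) = 7


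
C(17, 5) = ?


C(17,5) = 17!/(5! × 12!)
= 355687428096000/(120 × 479001600)
= 6188

C(17,5) = 6188


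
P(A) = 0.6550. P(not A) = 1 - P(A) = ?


P(not A) = 1 - 0.6550 = 0.3450

P(not A) = 0.3450


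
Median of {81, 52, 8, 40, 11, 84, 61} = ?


Sorted: 8, 11, 40, 52, 61, 81, 84
n = 7 (odd)
Middle value = 52

Median = 52


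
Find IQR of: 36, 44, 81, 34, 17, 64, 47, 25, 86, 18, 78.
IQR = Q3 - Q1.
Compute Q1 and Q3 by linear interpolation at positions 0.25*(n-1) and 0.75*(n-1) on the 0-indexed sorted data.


Sorted: 17, 18, 25, 34, 36, 44, 47, 64, 78, 81, 86
Q1 (25th %ile) = 29.5000
Q3 (75th %ile) = 71.0000
IQR = 71.0000 - 29.5000 = 41.5000

IQR = 41.5000


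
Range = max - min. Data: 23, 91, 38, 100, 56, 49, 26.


Max = 100, Min = 23
Range = 100 - 23 = 77

Range = 77


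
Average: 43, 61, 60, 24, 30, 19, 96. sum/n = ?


Sum = 43 + 61 + 60 + 24 + 30 + 19 + 96 = 333
n = 7
Mean = 333/7 = 47.5714

Mean = 47.5714


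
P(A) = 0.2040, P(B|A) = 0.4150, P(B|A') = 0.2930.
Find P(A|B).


P(B) = P(B|A)*P(A) + P(B|A')*P(A')
= 0.4150*0.2040 + 0.2930*0.7960
= 0.084660 + 0.233228 = 0.317888
P(A|B) = 0.084660/0.317888 = 0.2663

P(A|B) = 0.2663


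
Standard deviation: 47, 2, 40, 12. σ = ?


Mean = 25.2500
Variance = 351.6875
SD = sqrt(351.6875) = 18.7533

SD = 18.7533


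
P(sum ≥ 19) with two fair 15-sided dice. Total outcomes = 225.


Total outcomes = 15×15 = 225
Favorable (sum ≥ 19): 78
P = 78/225 = 0.3467

P = 0.3467


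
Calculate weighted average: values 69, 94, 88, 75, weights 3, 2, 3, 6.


Numerator = 69*3 + 94*2 + 88*3 + 75*6 = 1109
Denominator = 3 + 2 + 3 + 6 = 14
WM = 1109/14 = 79.2143

WM = 79.2143


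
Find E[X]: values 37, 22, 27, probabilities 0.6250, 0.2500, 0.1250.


E[X] = 37*0.6250 + 22*0.2500 + 27*0.1250
= 23.1250 + 5.5000 + 3.3750
= 32.0000

E[X] = 32.0000


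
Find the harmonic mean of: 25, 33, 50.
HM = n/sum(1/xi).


Sum of reciprocals = 1/25 + 1/33 + 1/50 = 0.090303
HM = 3/0.090303 = 33.2215

HM = 33.2215


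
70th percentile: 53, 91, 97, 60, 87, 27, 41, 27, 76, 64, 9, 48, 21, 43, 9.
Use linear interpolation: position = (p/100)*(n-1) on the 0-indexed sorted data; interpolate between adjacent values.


Sorted: 9, 9, 21, 27, 27, 41, 43, 48, 53, 60, 64, 76, 87, 91, 97
n = 15
Index = 70/100 * 14 = 9.8000
Lower = data[9] = 60, Upper = data[10] = 64
P70 = 60 + 0.8000*(4) = 63.2000

P70 = 63.2000


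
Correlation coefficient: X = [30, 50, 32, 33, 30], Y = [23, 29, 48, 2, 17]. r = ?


Mean X = 35.0000, Mean Y = 23.8000
SD X = 7.589466, SD Y = 15.065192
Cov = 17.400000
r = 17.400000/(7.589466*15.065192) = 0.1522

r = 0.1522


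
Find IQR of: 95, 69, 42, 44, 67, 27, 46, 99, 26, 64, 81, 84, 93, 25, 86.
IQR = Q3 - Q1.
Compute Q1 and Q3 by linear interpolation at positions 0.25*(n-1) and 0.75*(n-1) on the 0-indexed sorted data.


Sorted: 25, 26, 27, 42, 44, 46, 64, 67, 69, 81, 84, 86, 93, 95, 99
Q1 (25th %ile) = 43.0000
Q3 (75th %ile) = 85.0000
IQR = 85.0000 - 43.0000 = 42.0000

IQR = 42.0000


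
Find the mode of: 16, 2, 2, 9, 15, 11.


Frequencies: 2:2, 9:1, 11:1, 15:1, 16:1
Max frequency = 2
Mode = 2

Mode = 2


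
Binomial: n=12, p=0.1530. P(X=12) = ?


C(12,12) = 1
p^12 = 1.645497e-10
(1-p)^0 = 1.000000
P = 1 * 1.645497e-10 * 1.000000 = 1.6455e-10

P(X=12) = 1.6455e-10


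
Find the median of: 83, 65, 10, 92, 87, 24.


Sorted: 10, 24, 65, 83, 87, 92
n = 6 (even)
Middle values: 65 and 83
Median = (65+83)/2 = 74.0000

Median = 74.0000


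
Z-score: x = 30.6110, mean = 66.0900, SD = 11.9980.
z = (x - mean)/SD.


z = (30.6110 - 66.0900)/11.9980
= -35.4790/11.9980
= -2.9571

z = -2.9571


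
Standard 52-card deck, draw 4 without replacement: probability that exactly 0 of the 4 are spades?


Hypergeometric: P(X=0) = C(13,0)·C(39,4) / C(52,4)
= 1 × 82251 / 270725
= 82251/270725 = 0.3038

P = 0.3038


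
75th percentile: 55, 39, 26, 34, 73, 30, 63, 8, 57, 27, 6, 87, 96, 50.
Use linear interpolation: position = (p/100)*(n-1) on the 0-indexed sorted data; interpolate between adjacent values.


Sorted: 6, 8, 26, 27, 30, 34, 39, 50, 55, 57, 63, 73, 87, 96
n = 14
Index = 75/100 * 13 = 9.7500
Lower = data[9] = 57, Upper = data[10] = 63
P75 = 57 + 0.7500*(6) = 61.5000

P75 = 61.5000


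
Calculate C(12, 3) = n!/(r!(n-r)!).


C(12,3) = 12!/(3! × 9!)
= 479001600/(6 × 362880)
= 220

C(12,3) = 220


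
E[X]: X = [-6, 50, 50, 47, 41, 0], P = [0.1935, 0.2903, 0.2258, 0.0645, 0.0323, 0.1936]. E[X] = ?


E[X] = -6*0.1935 + 50*0.2903 + 50*0.2258 + 47*0.0645 + 41*0.0323 + 0*0.1936
= -1.1610 + 14.5150 + 11.2900 + 3.0315 + 1.3243 + 0
= 28.9998

E[X] = 28.9998


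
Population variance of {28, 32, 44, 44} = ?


Mean = 37.0000
Squared deviations: 81.0000, 25.0000, 49.0000, 49.0000
Sum = 204.0000
Variance = 204.0000/4 = 51.0000

Variance = 51.0000


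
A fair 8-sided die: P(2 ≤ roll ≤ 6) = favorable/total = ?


Favorable outcomes (2 ≤ roll ≤ 6): 5
Total outcomes = 8
P = 5/8 = 0.6250

P = 0.6250


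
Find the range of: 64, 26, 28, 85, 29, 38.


Max = 85, Min = 26
Range = 85 - 26 = 59

Range = 59


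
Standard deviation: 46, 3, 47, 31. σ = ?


Mean = 31.7500
Variance = 315.6875
SD = sqrt(315.6875) = 17.7676

SD = 17.7676


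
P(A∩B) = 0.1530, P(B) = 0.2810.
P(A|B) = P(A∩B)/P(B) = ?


P(A|B) = 0.1530/0.2810 = 0.5445

P(A|B) = 0.5445


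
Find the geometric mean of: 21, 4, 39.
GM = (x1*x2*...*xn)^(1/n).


Product = 21 × 4 × 39 = 3276
GM = 3276^(1/3) = 14.8519

GM = 14.8519


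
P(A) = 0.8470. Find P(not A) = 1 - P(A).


P(not A) = 1 - 0.8470 = 0.1530

P(not A) = 0.1530


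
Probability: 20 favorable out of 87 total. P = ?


P = 20/87 = 0.2299

P = 0.2299


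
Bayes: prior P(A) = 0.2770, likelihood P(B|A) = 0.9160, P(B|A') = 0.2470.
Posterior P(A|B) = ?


P(B) = P(B|A)*P(A) + P(B|A')*P(A')
= 0.9160*0.2770 + 0.2470*0.7230
= 0.253732 + 0.178581 = 0.432313
P(A|B) = 0.253732/0.432313 = 0.5869

P(A|B) = 0.5869


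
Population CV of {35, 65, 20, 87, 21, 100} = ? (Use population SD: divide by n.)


Mean = 54.6667
SD = 31.4360
CV = (31.4360/54.6667)*100 = 57.5049%

CV = 57.5049%


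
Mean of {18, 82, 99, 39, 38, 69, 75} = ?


Sum = 18 + 82 + 99 + 39 + 38 + 69 + 75 = 420
n = 7
Mean = 420/7 = 60.0000

Mean = 60.0000


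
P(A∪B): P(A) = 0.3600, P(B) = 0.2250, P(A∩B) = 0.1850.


P(A∪B) = 0.3600 + 0.2250 - 0.1850
= 0.5850 - 0.1850
= 0.4000

P(A∪B) = 0.4000


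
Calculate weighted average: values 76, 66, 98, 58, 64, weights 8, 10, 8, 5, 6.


Numerator = 76*8 + 66*10 + 98*8 + 58*5 + 64*6 = 2726
Denominator = 8 + 10 + 8 + 5 + 6 = 37
WM = 2726/37 = 73.6757

WM = 73.6757


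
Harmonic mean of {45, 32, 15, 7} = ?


Sum of reciprocals = 1/45 + 1/32 + 1/15 + 1/7 = 0.262996
HM = 4/0.262996 = 15.2094

HM = 15.2094


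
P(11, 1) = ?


P(11,1) = 11!/10!
= 39916800/3628800
= 11

P(11,1) = 11


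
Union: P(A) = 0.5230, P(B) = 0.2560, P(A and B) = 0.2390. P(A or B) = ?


P(A∪B) = 0.5230 + 0.2560 - 0.2390
= 0.7790 - 0.2390
= 0.5400

P(A∪B) = 0.5400


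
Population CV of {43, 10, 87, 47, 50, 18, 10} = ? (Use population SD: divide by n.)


Mean = 37.8571
SD = 25.6873
CV = (25.6873/37.8571)*100 = 67.8532%

CV = 67.8532%


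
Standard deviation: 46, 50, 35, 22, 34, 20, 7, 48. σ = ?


Mean = 32.7500
Variance = 206.6875
SD = sqrt(206.6875) = 14.3766

SD = 14.3766


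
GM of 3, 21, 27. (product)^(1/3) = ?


Product = 3 × 21 × 27 = 1701
GM = 1701^(1/3) = 11.9372

GM = 11.9372


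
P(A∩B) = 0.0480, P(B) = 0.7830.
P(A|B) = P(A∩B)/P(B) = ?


P(A|B) = 0.0480/0.7830 = 0.0613

P(A|B) = 0.0613


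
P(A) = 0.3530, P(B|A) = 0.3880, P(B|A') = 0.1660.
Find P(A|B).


P(B) = P(B|A)*P(A) + P(B|A')*P(A')
= 0.3880*0.3530 + 0.1660*0.6470
= 0.136964 + 0.107402 = 0.244366
P(A|B) = 0.136964/0.244366 = 0.5605

P(A|B) = 0.5605


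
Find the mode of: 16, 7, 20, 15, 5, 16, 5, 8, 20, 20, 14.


Frequencies: 5:2, 7:1, 8:1, 14:1, 15:1, 16:2, 20:3
Max frequency = 3
Mode = 20

Mode = 20


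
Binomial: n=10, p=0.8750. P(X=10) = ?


C(10,10) = 1
p^10 = 0.263076
(1-p)^0 = 1.000000
P = 1 * 0.263076 * 1.000000 = 0.2631

P(X=10) = 0.2631


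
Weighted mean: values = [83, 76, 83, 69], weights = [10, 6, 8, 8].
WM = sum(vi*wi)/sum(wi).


Numerator = 83*10 + 76*6 + 83*8 + 69*8 = 2502
Denominator = 10 + 6 + 8 + 8 = 32
WM = 2502/32 = 78.1875

WM = 78.1875


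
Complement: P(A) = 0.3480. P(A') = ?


P(not A) = 1 - 0.3480 = 0.6520

P(not A) = 0.6520


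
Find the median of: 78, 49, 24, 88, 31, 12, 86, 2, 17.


Sorted: 2, 12, 17, 24, 31, 49, 78, 86, 88
n = 9 (odd)
Middle value = 31

Median = 31


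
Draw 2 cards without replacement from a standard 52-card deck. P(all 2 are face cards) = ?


P(all face cards) = (12/52) × (11/51)
= 0.0498

P = 0.0498


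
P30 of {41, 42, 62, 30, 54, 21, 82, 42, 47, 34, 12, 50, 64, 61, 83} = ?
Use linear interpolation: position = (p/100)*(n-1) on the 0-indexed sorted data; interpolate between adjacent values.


Sorted: 12, 21, 30, 34, 41, 42, 42, 47, 50, 54, 61, 62, 64, 82, 83
n = 15
Index = 30/100 * 14 = 4.2000
Lower = data[4] = 41, Upper = data[5] = 42
P30 = 41 + 0.2000*(1) = 41.2000

P30 = 41.2000
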